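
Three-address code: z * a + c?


Break into single-operator statements:
t1 = z * a
t2 = t1 + c


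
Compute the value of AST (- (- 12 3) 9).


Evaluate inner: (- 12 3) = 9
Evaluate root: (- 9 9) = 0
Result: 0


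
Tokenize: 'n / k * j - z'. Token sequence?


Scan left to right, longest-match per lexeme
Tokens: ID(n), OP(/), ID(k), OP(*), ID(j), OP(-), ID(z)


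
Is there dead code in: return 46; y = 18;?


statement follows a return and is unreachable
Dead: 'y = 18'


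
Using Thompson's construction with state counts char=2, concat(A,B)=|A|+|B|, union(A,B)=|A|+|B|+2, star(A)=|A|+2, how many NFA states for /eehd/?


Syntax tree has 4 char leaf(s), 0 union(s), 0 star(s)
chars contribute 4×2 = 8; each union adds +2; each star adds +2
Total: 8 + 0 + 0 = 8 states


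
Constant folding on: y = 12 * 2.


12 * 2 = 24 at compile time
Optimized: y = 24


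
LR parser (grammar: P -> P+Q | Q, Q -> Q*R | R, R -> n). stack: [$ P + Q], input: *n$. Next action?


'*' can extend Q; shift to build Q -> Q*R
Action: shift


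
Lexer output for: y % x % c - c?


Scan left to right, longest-match per lexeme
Tokens: ID(y), OP(%), ID(x), OP(%), ID(c), OP(-), ID(c)


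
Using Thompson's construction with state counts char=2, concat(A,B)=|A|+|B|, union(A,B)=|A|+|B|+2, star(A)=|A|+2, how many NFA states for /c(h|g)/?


Syntax tree has 3 char leaf(s), 1 union(s), 0 star(s)
chars contribute 3×2 = 6; each union adds +2; each star adds +2
Total: 6 + 2 + 0 = 8 states


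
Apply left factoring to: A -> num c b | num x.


Common prefix: 'num'
Factored: A -> num A', A' -> c b | x


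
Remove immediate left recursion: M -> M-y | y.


Left-recursive alternatives: M-y; non-recursive: y
Introduce M': M -> yM', M' -> -yM' | ε


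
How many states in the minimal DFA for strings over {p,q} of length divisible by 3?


Track length mod 3: states 0..2, accept at 0
Minimal DFA: 3 states


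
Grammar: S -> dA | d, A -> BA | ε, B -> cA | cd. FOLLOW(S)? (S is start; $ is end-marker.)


$ ∈ FOLLOW(S). For each A -> αBβ: add FIRST(β)\{ε} to FOLLOW(B); if β nullable, add FOLLOW(A).
FOLLOW(S) = {$}


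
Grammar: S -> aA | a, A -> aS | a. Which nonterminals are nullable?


A nonterminal is nullable iff some alternative derives ε (directly, or every symbol in it is nullable)
Nullable: {}


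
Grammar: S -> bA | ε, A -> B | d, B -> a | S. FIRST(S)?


Per alternative of S: FIRST(bA) = {b}; FIRST(ε) = {ε}
FIRST(S) = {b, ε}


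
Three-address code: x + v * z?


Break into single-operator statements:
t1 = v * z
t2 = x + t1


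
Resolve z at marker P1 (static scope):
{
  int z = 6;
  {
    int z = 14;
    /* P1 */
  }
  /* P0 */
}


z declared in the same block as P1
z = 14


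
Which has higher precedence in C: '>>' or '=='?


'>>' is shift (level 8); '==' is equality (level 6)
Higher level binds tighter
'>>' has higher precedence than '=='


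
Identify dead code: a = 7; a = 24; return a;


first assignment to a is overwritten before any read
Dead: 'a = 7'


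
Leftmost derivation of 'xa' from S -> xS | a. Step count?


Derivation: S => xS => xa
Steps: 2


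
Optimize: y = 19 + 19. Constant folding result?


19 + 19 = 38 at compile time
Optimized: y = 38


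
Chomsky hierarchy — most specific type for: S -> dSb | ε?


Single nonterminal LHS, but d^n b^n is not regular
Classification: Type 2 (Context-Free)


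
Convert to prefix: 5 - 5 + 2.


left-to-right (same/higher precedence on left): tree is (+ (- 5 5) 2)
Prefix: + - 5 5 2


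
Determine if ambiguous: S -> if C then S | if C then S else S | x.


dangling else: 'if C then if C then x else x' parses two ways
Ambiguous


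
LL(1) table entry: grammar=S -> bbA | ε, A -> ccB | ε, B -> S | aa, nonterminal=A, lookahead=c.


For [A, c]: 'c' ∈ FIRST(ccB)
Entry: A -> ccB


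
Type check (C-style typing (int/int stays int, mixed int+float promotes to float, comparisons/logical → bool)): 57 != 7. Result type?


Operand types: int != int
Rule: comparison yields bool
Result type: bool


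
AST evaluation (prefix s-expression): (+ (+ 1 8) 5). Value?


Evaluate inner: (+ 1 8) = 9
Evaluate root: (+ 9 5) = 14
Result: 14


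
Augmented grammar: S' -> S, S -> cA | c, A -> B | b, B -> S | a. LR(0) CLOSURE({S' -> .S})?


Start: S' -> .S
For each item with dot before a nonterminal B, add B -> .γ for every B-production
Closure: [S' -> .S, S -> .cA, S -> .c]


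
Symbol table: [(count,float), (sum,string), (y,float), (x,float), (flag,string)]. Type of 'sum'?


Lookup 'sum' → type string


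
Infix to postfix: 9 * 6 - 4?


Left to right (same or higher precedence on left)
Postfix: 9 6 * 4 -


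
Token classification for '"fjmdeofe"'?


Pattern: double-quoted sequence
Type: STRING_LITERAL


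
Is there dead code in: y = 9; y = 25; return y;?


first assignment to y is overwritten before any read
Dead: 'y = 9'


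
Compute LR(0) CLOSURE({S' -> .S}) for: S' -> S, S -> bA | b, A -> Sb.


Start: S' -> .S
For each item with dot before a nonterminal B, add B -> .γ for every B-production
Closure: [S' -> .S, S -> .bA, S -> .b]


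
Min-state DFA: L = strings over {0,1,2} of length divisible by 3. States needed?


Track length mod 3: states 0..2, accept at 0
Minimal DFA: 3 states


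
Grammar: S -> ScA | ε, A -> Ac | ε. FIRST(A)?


Per alternative of A: FIRST(Ac) = {c}; FIRST(ε) = {ε}
FIRST(A) = {c, ε}


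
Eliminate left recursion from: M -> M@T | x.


Left-recursive alternatives: M@T; non-recursive: x
Introduce M': M -> xM', M' -> @TM' | ε


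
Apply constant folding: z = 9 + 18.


9 + 18 = 27 at compile time
Optimized: z = 27


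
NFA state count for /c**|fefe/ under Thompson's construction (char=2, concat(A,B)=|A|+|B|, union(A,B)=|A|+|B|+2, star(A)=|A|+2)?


Syntax tree has 5 char leaf(s), 1 union(s), 2 star(s)
chars contribute 5×2 = 10; each union adds +2; each star adds +2
Total: 10 + 2 + 4 = 16 states


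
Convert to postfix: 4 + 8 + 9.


Left to right (same or higher precedence on left)
Postfix: 4 8 + 9 +


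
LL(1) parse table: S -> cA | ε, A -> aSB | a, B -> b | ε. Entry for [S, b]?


For [S, b]: ε is nullable and 'b' ∈ FOLLOW(S)
Entry: S -> ε


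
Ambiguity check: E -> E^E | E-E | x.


'x^x-x' has two parse trees (no precedence encoded between ^ and -)
Ambiguous


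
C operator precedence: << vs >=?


'<<' is shift (level 8); '>=' is relational (level 7)
Higher level binds tighter
'<<' has higher precedence than '>='


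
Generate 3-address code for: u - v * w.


Break into single-operator statements:
t1 = v * w
t2 = u - t1


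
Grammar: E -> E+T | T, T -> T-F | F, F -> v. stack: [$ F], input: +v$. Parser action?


'F' (not preceded by T-) is the handle for T -> F
Action: reduce (T -> F)


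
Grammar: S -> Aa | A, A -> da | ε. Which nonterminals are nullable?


A nonterminal is nullable iff some alternative derives ε (directly, or every symbol in it is nullable)
Nullable: {A, S}


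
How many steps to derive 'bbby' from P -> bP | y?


Derivation: P => bP => bbP => bbbP => bbby
Steps: 4


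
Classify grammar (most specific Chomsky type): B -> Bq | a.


Left-linear: every RHS is a terminal or one nonterminal followed by a terminal
Classification: Type 3 (Regular)


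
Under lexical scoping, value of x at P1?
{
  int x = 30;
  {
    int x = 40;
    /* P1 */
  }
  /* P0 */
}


x declared in the same block as P1
x = 40


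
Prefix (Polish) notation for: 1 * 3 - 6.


left-to-right (same/higher precedence on left): tree is (- (* 1 3) 6)
Prefix: - * 1 3 6


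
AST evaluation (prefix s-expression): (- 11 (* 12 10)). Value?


Evaluate inner: (* 12 10) = 120
Evaluate root: (- 11 120) = -109
Result: -109


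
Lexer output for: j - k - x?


Scan left to right, longest-match per lexeme
Tokens: ID(j), OP(-), ID(k), OP(-), ID(x)


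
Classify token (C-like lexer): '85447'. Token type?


Pattern: digits only
Type: INTEGER_LITERAL


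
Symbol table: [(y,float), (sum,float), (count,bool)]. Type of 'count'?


Lookup 'count' → type bool


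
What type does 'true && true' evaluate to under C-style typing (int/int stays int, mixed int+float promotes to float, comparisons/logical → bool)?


Operand types: bool && bool
Rule: logical operators take bool operands and yield bool
Result type: bool


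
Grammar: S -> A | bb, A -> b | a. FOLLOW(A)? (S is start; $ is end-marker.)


$ ∈ FOLLOW(S). For each A -> αBβ: add FIRST(β)\{ε} to FOLLOW(B); if β nullable, add FOLLOW(A).
FOLLOW(A) = {$}


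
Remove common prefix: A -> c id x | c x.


Common prefix: 'c'
Factored: A -> c A', A' -> id x | x


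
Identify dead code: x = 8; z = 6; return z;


x is assigned but never read
Dead: 'x = 8'


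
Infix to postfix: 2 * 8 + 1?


Left to right (same or higher precedence on left)
Postfix: 2 8 * 1 +


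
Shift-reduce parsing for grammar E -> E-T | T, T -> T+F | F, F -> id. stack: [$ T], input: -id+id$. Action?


lookahead ∉ {+} so T won't extend; reduce E -> T
Action: reduce (E -> T)


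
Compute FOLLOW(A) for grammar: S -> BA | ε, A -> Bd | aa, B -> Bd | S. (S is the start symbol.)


$ ∈ FOLLOW(S). For each A -> αBβ: add FIRST(β)\{ε} to FOLLOW(B); if β nullable, add FOLLOW(A).
FOLLOW(A) = {$, a, d}


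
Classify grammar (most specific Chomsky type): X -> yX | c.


Right-linear: every RHS is a terminal or a terminal followed by one nonterminal
Classification: Type 3 (Regular)


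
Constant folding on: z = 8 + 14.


8 + 14 = 22 at compile time
Optimized: z = 22


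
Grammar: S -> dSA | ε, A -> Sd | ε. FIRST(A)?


Per alternative of A: FIRST(Sd) = {d}; FIRST(ε) = {ε}
FIRST(A) = {d, ε}


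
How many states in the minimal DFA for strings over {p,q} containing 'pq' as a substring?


KMP-style automaton: 2 progress states + 1 absorbing accept = 3
Minimal DFA: 3 states


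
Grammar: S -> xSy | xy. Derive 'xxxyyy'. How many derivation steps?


Derivation: S => xSy => xxSyy => xxxyyy
Steps: 3


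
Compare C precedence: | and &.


'&' is bitwise AND (level 5); '|' is bitwise OR (level 3)
Higher level binds tighter
'&' has higher precedence than '|'


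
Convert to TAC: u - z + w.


Break into single-operator statements:
t1 = u - z
t2 = t1 + w


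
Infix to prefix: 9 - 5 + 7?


left-to-right (same/higher precedence on left): tree is (+ (- 9 5) 7)
Prefix: + - 9 5 7


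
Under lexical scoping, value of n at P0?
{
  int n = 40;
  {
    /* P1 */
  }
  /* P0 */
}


n declared in the same block as P0
n = 40


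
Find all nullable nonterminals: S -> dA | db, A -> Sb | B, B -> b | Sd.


A nonterminal is nullable iff some alternative derives ε (directly, or every symbol in it is nullable)
Nullable: {}


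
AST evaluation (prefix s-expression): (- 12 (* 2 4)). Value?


Evaluate inner: (* 2 4) = 8
Evaluate root: (- 12 8) = 4
Result: 4


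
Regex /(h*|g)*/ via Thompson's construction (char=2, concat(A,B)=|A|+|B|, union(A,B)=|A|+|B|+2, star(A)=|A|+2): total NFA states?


Syntax tree has 2 char leaf(s), 1 union(s), 2 star(s)
chars contribute 2×2 = 4; each union adds +2; each star adds +2
Total: 4 + 2 + 4 = 10 states


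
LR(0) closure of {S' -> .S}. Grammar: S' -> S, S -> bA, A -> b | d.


Start: S' -> .S
For each item with dot before a nonterminal B, add B -> .γ for every B-production
Closure: [S' -> .S, S -> .bA]


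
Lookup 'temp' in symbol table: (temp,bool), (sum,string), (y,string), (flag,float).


Lookup 'temp' → type bool


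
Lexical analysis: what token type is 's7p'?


Pattern: letter/underscore followed by alphanumerics, not a keyword
Type: IDENTIFIER


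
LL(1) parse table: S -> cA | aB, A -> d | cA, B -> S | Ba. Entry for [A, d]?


For [A, d]: 'd' ∈ FIRST(d)
Entry: A -> d


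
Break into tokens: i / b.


Scan left to right, longest-match per lexeme
Tokens: ID(i), OP(/), ID(b)


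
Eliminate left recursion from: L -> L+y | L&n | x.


Left-recursive alternatives: L+y, L&n; non-recursive: x
Introduce L': L -> xL', L' -> +yL' | &nL' | ε


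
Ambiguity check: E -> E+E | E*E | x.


'x+x*x' has two parse trees (no precedence encoded between + and *)
Ambiguous


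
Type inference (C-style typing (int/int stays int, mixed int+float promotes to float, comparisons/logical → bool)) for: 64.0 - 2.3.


Operand types: float - float
Rule: mixed int/float promotes to float; int/int stays int
Result type: float


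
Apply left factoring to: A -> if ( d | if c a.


Common prefix: 'if'
Factored: A -> if A', A' -> ( d | c a


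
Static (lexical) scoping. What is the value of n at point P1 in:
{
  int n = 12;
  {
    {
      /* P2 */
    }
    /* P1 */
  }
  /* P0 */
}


P1's block does not declare n; resolves to the enclosing declaration at depth 0
n = 12


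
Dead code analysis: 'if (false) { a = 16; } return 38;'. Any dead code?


condition is constant false, so the whole block is unreachable
Dead: 'if (false) { a = 16; }'


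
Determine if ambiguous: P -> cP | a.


right-linear, alternatives start with distinct terminals 'c' vs 'a': unique leftmost derivation
Unambiguous


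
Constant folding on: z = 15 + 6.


15 + 6 = 21 at compile time
Optimized: z = 21


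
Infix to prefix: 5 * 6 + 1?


left-to-right (same/higher precedence on left): tree is (+ (* 5 6) 1)
Prefix: + * 5 6 1


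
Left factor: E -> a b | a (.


Common prefix: 'a'
Factored: E -> a E', E' -> b | (


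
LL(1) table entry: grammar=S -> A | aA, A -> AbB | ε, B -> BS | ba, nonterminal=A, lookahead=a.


For [A, a]: ε is nullable and 'a' ∈ FOLLOW(A)
Entry: A -> ε


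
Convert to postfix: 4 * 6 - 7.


Left to right (same or higher precedence on left)
Postfix: 4 6 * 7 -


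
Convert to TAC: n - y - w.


Break into single-operator statements:
t1 = n - y
t2 = t1 - w


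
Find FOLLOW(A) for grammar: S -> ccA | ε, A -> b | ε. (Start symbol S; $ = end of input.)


$ ∈ FOLLOW(S). For each A -> αBβ: add FIRST(β)\{ε} to FOLLOW(B); if β nullable, add FOLLOW(A).
FOLLOW(A) = {$}


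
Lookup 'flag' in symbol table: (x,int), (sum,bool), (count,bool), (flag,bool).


Lookup 'flag' → type bool


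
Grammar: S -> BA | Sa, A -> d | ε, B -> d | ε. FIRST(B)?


Per alternative of B: FIRST(d) = {d}; FIRST(ε) = {ε}
FIRST(B) = {d, ε}


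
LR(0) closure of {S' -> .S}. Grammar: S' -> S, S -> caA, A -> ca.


Start: S' -> .S
For each item with dot before a nonterminal B, add B -> .γ for every B-production
Closure: [S' -> .S, S -> .caA]


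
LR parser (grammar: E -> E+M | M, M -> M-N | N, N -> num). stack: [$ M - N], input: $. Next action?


handle 'M-N' on top
Action: reduce (M -> M-N)


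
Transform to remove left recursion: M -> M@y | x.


Left-recursive alternatives: M@y; non-recursive: x
Introduce M': M -> xM', M' -> @yM' | ε


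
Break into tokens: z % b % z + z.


Scan left to right, longest-match per lexeme
Tokens: ID(z), OP(%), ID(b), OP(%), ID(z), OP(+), ID(z)


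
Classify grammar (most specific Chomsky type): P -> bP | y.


Right-linear: every RHS is a terminal or a terminal followed by one nonterminal
Classification: Type 3 (Regular)


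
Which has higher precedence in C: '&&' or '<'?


'<' is relational (level 7); '&&' is logical AND (level 2)
Higher level binds tighter
'<' has higher precedence than '&&'


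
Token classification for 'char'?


Pattern: reserved word
Type: KEYWORD


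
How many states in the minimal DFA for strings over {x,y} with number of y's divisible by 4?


Track (count of y) mod 4: states 0..3, accept at 0
Minimal DFA: 4 states


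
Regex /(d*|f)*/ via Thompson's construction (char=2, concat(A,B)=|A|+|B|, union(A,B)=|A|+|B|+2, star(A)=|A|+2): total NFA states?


Syntax tree has 2 char leaf(s), 1 union(s), 2 star(s)
chars contribute 2×2 = 4; each union adds +2; each star adds +2
Total: 4 + 2 + 4 = 10 states


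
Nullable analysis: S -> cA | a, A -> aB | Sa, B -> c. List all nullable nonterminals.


A nonterminal is nullable iff some alternative derives ε (directly, or every symbol in it is nullable)
Nullable: {}


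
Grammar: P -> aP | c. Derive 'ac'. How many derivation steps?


Derivation: P => aP => ac
Steps: 2


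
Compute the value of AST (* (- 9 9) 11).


Evaluate inner: (- 9 9) = 0
Evaluate root: (* 0 11) = 0
Result: 0


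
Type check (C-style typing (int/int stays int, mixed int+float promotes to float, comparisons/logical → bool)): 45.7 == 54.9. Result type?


Operand types: float == float
Rule: comparison yields bool
Result type: bool


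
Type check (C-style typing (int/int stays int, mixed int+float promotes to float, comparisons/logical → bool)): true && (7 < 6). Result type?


Operand types: bool && bool
Rule: logical operators take bool operands and yield bool
Result type: bool


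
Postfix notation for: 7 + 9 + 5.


Left to right (same or higher precedence on left)
Postfix: 7 9 + 5 +


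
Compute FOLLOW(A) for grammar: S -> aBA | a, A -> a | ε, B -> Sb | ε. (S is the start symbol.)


$ ∈ FOLLOW(S). For each A -> αBβ: add FIRST(β)\{ε} to FOLLOW(B); if β nullable, add FOLLOW(A).
FOLLOW(A) = {$, b}


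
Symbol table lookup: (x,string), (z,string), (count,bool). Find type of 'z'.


Lookup 'z' → type string


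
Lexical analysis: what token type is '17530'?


Pattern: digits only
Type: INTEGER_LITERAL


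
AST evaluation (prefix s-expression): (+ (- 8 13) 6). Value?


Evaluate inner: (- 8 13) = -5
Evaluate root: (+ -5 6) = 1
Result: 1


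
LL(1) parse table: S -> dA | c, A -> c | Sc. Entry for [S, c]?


For [S, c]: 'c' ∈ FIRST(c)
Entry: S -> c


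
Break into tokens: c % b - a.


Scan left to right, longest-match per lexeme
Tokens: ID(c), OP(%), ID(b), OP(-), ID(a)


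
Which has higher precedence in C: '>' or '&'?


'>' is relational (level 7); '&' is bitwise AND (level 5)
Higher level binds tighter
'>' has higher precedence than '&'


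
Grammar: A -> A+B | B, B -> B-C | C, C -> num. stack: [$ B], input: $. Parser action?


lookahead ∉ {-} so B won't extend; reduce A -> B
Action: reduce (A -> B)


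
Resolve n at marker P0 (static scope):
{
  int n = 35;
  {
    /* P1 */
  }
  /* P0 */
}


n declared in the same block as P0
n = 35


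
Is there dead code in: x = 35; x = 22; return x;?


first assignment to x is overwritten before any read
Dead: 'x = 35'


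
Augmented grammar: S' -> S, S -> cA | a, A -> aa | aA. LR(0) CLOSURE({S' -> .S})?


Start: S' -> .S
For each item with dot before a nonterminal B, add B -> .γ for every B-production
Closure: [S' -> .S, S -> .cA, S -> .a]


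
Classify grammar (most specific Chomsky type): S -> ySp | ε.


Single nonterminal LHS, but y^n p^n is not regular
Classification: Type 2 (Context-Free)


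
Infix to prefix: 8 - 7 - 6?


left-to-right (same/higher precedence on left): tree is (- (- 8 7) 6)
Prefix: - - 8 7 6


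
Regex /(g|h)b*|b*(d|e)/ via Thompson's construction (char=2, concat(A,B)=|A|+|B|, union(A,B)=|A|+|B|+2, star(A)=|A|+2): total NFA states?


Syntax tree has 6 char leaf(s), 3 union(s), 2 star(s)
chars contribute 6×2 = 12; each union adds +2; each star adds +2
Total: 12 + 6 + 4 = 22 states


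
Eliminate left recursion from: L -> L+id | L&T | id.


Left-recursive alternatives: L+id, L&T; non-recursive: id
Introduce L': L -> idL', L' -> +idL' | &TL' | ε


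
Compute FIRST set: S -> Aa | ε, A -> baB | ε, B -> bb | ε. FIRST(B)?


Per alternative of B: FIRST(bb) = {b}; FIRST(ε) = {ε}
FIRST(B) = {b, ε}


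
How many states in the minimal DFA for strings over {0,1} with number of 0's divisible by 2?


Track (count of 0) mod 2: states 0..1, accept at 0
Minimal DFA: 2 states


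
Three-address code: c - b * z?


Break into single-operator statements:
t1 = b * z
t2 = c - t1


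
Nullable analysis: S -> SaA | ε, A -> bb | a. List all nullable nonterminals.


A nonterminal is nullable iff some alternative derives ε (directly, or every symbol in it is nullable)
Nullable: {S}


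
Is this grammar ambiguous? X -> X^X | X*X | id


'id^id*id' has two parse trees (no precedence encoded between ^ and *)
Ambiguous


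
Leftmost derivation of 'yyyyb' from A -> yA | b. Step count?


Derivation: A => yA => yyA => yyyA => yyyyA => yyyyb
Steps: 5


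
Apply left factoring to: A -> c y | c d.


Common prefix: 'c'
Factored: A -> c A', A' -> y | d


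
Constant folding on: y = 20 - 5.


20 - 5 = 15 at compile time
Optimized: y = 15


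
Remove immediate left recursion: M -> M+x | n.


Left-recursive alternatives: M+x; non-recursive: n
Introduce M': M -> nM', M' -> +xM' | ε


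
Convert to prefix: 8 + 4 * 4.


'*' binds tighter: tree is (+ 8 (* 4 4))
Prefix: + 8 * 4 4


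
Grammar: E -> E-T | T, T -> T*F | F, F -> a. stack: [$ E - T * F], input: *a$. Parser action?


handle 'T*F' on top
Action: reduce (T -> T*F)


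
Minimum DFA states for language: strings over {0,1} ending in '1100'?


Track the longest suffix of input matching a prefix of '1100': 5 classes (prefixes of length 0..4)
Minimal DFA: 5 states


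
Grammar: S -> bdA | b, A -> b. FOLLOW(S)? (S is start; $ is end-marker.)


$ ∈ FOLLOW(S). For each A -> αBβ: add FIRST(β)\{ε} to FOLLOW(B); if β nullable, add FOLLOW(A).
FOLLOW(S) = {$}


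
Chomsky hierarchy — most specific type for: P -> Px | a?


Left-linear: every RHS is a terminal or one nonterminal followed by a terminal
Classification: Type 3 (Regular)


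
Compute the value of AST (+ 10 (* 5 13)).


Evaluate inner: (* 5 13) = 65
Evaluate root: (+ 10 65) = 75
Result: 75


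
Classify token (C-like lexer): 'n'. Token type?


Pattern: letter/underscore followed by alphanumerics, not a keyword
Type: IDENTIFIER


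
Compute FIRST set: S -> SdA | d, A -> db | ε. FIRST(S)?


Per alternative of S: FIRST(SdA) = {d}; FIRST(d) = {d}
FIRST(S) = {d}


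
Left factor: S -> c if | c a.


Common prefix: 'c'
Factored: S -> c S', S' -> if | a


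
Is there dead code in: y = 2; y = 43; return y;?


first assignment to y is overwritten before any read
Dead: 'y = 2'


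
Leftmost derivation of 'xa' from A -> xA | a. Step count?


Derivation: A => xA => xa
Steps: 2


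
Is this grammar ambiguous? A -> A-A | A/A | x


'x-x/x' has two parse trees (no precedence encoded between - and /)
Ambiguous


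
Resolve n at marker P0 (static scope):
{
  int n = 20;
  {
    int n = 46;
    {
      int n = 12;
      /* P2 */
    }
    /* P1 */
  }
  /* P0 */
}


n declared in the same block as P0
n = 20


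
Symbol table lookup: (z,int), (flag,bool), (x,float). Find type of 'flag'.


Lookup 'flag' → type bool


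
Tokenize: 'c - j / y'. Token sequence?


Scan left to right, longest-match per lexeme
Tokens: ID(c), OP(-), ID(j), OP(/), ID(y)


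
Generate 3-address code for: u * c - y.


Break into single-operator statements:
t1 = u * c
t2 = t1 - y


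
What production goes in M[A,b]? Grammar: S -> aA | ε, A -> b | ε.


For [A, b]: 'b' ∈ FIRST(b)
Entry: A -> b


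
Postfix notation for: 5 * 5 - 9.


Left to right (same or higher precedence on left)
Postfix: 5 5 * 9 -


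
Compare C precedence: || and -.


'-' is additive (level 9); '||' is logical OR (level 1)
Higher level binds tighter
'-' has higher precedence than '||'


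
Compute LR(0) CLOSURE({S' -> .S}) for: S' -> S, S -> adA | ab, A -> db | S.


Start: S' -> .S
For each item with dot before a nonterminal B, add B -> .γ for every B-production
Closure: [S' -> .S, S -> .adA, S -> .ab]


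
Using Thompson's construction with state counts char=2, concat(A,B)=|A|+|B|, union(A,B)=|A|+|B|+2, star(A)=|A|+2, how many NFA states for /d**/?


Syntax tree has 1 char leaf(s), 0 union(s), 2 star(s)
chars contribute 1×2 = 2; each union adds +2; each star adds +2
Total: 2 + 0 + 4 = 6 states


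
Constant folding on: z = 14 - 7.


14 - 7 = 7 at compile time
Optimized: z = 7


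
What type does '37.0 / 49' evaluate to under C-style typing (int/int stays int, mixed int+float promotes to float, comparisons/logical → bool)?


Operand types: float / int
Rule: mixed int/float promotes to float; int/int stays int
Result type: float


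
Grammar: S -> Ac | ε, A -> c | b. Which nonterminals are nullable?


A nonterminal is nullable iff some alternative derives ε (directly, or every symbol in it is nullable)
Nullable: {S}


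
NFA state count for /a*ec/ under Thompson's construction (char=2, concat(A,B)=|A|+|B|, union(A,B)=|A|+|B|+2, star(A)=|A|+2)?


Syntax tree has 3 char leaf(s), 0 union(s), 1 star(s)
chars contribute 3×2 = 6; each union adds +2; each star adds +2
Total: 6 + 0 + 2 = 8 states


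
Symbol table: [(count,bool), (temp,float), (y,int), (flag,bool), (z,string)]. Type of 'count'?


Lookup 'count' → type bool


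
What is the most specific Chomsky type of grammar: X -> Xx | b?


Left-linear: every RHS is a terminal or one nonterminal followed by a terminal
Classification: Type 3 (Regular)


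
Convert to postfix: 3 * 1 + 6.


Left to right (same or higher precedence on left)
Postfix: 3 1 * 6 +


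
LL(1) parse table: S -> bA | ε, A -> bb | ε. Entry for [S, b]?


For [S, b]: 'b' ∈ FIRST(bA)
Entry: S -> bA


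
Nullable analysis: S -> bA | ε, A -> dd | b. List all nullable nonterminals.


A nonterminal is nullable iff some alternative derives ε (directly, or every symbol in it is nullable)
Nullable: {S}


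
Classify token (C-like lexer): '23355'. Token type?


Pattern: digits only
Type: INTEGER_LITERAL


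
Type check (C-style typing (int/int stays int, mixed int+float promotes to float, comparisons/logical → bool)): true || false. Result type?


Operand types: bool || bool
Rule: logical operators take bool operands and yield bool
Result type: bool


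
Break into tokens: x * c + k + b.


Scan left to right, longest-match per lexeme
Tokens: ID(x), OP(*), ID(c), OP(+), ID(k), OP(+), ID(b)


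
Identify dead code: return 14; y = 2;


statement follows a return and is unreachable
Dead: 'y = 2'


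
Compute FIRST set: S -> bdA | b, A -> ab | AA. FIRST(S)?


Per alternative of S: FIRST(bdA) = {b}; FIRST(b) = {b}
FIRST(S) = {b}


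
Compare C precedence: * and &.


'*' is multiplicative (level 10); '&' is bitwise AND (level 5)
Higher level binds tighter
'*' has higher precedence than '&'


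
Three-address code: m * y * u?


Break into single-operator statements:
t1 = m * y
t2 = t1 * u


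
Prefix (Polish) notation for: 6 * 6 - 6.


left-to-right (same/higher precedence on left): tree is (- (* 6 6) 6)
Prefix: - * 6 6 6


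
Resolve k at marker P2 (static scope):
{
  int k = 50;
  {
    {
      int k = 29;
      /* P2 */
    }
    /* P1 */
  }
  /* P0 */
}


k declared in the same block as P2
k = 29


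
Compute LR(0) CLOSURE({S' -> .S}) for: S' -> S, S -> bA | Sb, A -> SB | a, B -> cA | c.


Start: S' -> .S
For each item with dot before a nonterminal B, add B -> .γ for every B-production
Closure: [S' -> .S, S -> .bA, S -> .Sb]


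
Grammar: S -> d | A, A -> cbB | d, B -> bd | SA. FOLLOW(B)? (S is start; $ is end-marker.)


$ ∈ FOLLOW(S). For each A -> αBβ: add FIRST(β)\{ε} to FOLLOW(B); if β nullable, add FOLLOW(A).
FOLLOW(B) = {$, c, d}


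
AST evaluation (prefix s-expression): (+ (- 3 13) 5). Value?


Evaluate inner: (- 3 13) = -10
Evaluate root: (+ -10 5) = -5
Result: -5


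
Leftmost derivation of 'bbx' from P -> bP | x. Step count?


Derivation: P => bP => bbP => bbx
Steps: 3


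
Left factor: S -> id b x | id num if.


Common prefix: 'id'
Factored: S -> id S', S' -> b x | num if


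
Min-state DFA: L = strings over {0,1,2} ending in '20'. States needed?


Track the longest suffix of input matching a prefix of '20': 3 classes (prefixes of length 0..2)
Minimal DFA: 3 states


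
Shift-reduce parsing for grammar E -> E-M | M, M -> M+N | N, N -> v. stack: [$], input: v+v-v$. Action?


no handle on stack; shift 'v'
Action: shift


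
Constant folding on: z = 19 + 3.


19 + 3 = 22 at compile time
Optimized: z = 22


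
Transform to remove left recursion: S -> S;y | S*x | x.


Left-recursive alternatives: S;y, S*x; non-recursive: x
Introduce S': S -> xS', S' -> ;yS' | *xS' | ε


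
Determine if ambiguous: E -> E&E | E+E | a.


'a&a+a' has two parse trees (no precedence encoded between & and +)
Ambiguous


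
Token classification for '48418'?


Pattern: digits only
Type: INTEGER_LITERAL


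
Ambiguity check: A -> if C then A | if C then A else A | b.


dangling else: 'if C then if C then b else b' parses two ways
Ambiguous


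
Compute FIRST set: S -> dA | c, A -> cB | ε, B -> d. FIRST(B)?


Per alternative of B: FIRST(d) = {d}
FIRST(B) = {d}


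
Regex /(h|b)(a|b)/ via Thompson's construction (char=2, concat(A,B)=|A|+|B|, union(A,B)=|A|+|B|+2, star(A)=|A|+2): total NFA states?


Syntax tree has 4 char leaf(s), 2 union(s), 0 star(s)
chars contribute 4×2 = 8; each union adds +2; each star adds +2
Total: 8 + 4 + 0 = 12 states


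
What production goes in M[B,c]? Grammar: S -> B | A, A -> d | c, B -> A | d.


For [B, c]: 'c' ∈ FIRST(A)
Entry: B -> A


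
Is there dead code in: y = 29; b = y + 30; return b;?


y is read by b's definition; b is returned
No dead code


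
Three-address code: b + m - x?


Break into single-operator statements:
t1 = b + m
t2 = t1 - x


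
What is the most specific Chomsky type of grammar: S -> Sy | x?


Left-linear: every RHS is a terminal or one nonterminal followed by a terminal
Classification: Type 3 (Regular)


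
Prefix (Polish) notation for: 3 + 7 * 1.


'*' binds tighter: tree is (+ 3 (* 7 1))
Prefix: + 3 * 7 1


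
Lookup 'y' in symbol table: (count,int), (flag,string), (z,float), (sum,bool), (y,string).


Lookup 'y' → type string


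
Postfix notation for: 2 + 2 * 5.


* has higher precedence, evaluate 2*5 first
Postfix: 2 2 5 * +


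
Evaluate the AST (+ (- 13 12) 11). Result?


Evaluate inner: (- 13 12) = 1
Evaluate root: (+ 1 11) = 12
Result: 12


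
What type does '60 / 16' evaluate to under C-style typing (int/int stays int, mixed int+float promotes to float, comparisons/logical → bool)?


Operand types: int / int
Rule: mixed int/float promotes to float; int/int stays int
Result type: int


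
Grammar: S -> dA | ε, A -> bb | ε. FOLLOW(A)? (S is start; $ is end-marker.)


$ ∈ FOLLOW(S). For each A -> αBβ: add FIRST(β)\{ε} to FOLLOW(B); if β nullable, add FOLLOW(A).
FOLLOW(A) = {$}


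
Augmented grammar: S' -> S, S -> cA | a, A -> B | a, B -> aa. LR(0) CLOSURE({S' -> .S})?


Start: S' -> .S
For each item with dot before a nonterminal B, add B -> .γ for every B-production
Closure: [S' -> .S, S -> .cA, S -> .a]


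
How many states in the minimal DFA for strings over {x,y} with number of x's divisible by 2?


Track (count of x) mod 2: states 0..1, accept at 0
Minimal DFA: 2 states


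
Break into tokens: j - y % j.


Scan left to right, longest-match per lexeme
Tokens: ID(j), OP(-), ID(y), OP(%), ID(j)


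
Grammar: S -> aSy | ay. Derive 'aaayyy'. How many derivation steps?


Derivation: S => aSy => aaSyy => aaayyy
Steps: 3


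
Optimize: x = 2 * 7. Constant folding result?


2 * 7 = 14 at compile time
Optimized: x = 14


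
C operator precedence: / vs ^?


'/' is multiplicative (level 10); '^' is bitwise XOR (level 4)
Higher level binds tighter
'/' has higher precedence than '^'


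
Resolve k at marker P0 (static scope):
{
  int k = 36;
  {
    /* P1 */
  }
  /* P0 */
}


k declared in the same block as P0
k = 36


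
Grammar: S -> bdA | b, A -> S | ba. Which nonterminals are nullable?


A nonterminal is nullable iff some alternative derives ε (directly, or every symbol in it is nullable)
Nullable: {}


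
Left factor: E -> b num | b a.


Common prefix: 'b'
Factored: E -> b E', E' -> num | a


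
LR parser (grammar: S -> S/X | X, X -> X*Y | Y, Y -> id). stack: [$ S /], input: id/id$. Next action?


no handle ('S/' is not any RHS); shift 'id'
Action: shift


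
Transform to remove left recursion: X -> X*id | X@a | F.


Left-recursive alternatives: X*id, X@a; non-recursive: F
Introduce X': X -> FX', X' -> *idX' | @aX' | ε


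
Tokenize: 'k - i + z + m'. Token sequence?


Scan left to right, longest-match per lexeme
Tokens: ID(k), OP(-), ID(i), OP(+), ID(z), OP(+), ID(m)


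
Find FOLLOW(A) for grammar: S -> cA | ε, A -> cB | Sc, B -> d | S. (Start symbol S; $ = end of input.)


$ ∈ FOLLOW(S). For each A -> αBβ: add FIRST(β)\{ε} to FOLLOW(B); if β nullable, add FOLLOW(A).
FOLLOW(A) = {$, c}


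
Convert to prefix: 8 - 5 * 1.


'*' binds tighter: tree is (- 8 (* 5 1))
Prefix: - 8 * 5 1


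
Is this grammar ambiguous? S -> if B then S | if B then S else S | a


dangling else: 'if B then if B then a else a' parses two ways
Ambiguous


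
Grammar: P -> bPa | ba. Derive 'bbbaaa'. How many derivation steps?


Derivation: P => bPa => bbPaa => bbbaaa
Steps: 3


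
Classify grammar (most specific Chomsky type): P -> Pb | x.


Left-linear: every RHS is a terminal or one nonterminal followed by a terminal
Classification: Type 3 (Regular)


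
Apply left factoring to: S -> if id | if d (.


Common prefix: 'if'
Factored: S -> if S', S' -> id | d (


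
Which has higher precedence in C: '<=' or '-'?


'-' is additive (level 9); '<=' is relational (level 7)
Higher level binds tighter
'-' has higher precedence than '<='


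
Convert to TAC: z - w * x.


Break into single-operator statements:
t1 = w * x
t2 = z - t1


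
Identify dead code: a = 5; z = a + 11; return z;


a is read by z's definition; z is returned
No dead code


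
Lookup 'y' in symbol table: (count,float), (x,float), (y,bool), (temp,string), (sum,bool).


Lookup 'y' → type bool


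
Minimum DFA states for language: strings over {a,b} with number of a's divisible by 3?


Track (count of a) mod 3: states 0..2, accept at 0
Minimal DFA: 3 states


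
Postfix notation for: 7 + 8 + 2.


Left to right (same or higher precedence on left)
Postfix: 7 8 + 2 +


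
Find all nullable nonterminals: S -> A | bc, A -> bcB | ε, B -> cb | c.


A nonterminal is nullable iff some alternative derives ε (directly, or every symbol in it is nullable)
Nullable: {A, S}


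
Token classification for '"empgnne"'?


Pattern: double-quoted sequence
Type: STRING_LITERAL


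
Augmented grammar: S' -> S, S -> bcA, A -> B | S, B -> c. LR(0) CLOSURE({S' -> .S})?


Start: S' -> .S
For each item with dot before a nonterminal B, add B -> .γ for every B-production
Closure: [S' -> .S, S -> .bcA]


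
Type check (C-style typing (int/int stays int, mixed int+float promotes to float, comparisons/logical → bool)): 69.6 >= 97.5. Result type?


Operand types: float >= float
Rule: comparison yields bool
Result type: bool


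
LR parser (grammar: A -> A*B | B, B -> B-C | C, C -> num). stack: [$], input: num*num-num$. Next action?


no handle on stack; shift 'num'
Action: shift


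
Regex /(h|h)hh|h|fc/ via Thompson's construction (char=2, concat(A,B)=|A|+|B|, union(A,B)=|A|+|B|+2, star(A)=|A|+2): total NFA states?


Syntax tree has 7 char leaf(s), 3 union(s), 0 star(s)
chars contribute 7×2 = 14; each union adds +2; each star adds +2
Total: 14 + 6 + 0 = 20 states


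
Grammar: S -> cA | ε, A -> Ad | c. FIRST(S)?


Per alternative of S: FIRST(cA) = {c}; FIRST(ε) = {ε}
FIRST(S) = {c, ε}


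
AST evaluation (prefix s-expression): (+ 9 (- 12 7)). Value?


Evaluate inner: (- 12 7) = 5
Evaluate root: (+ 9 5) = 14
Result: 14


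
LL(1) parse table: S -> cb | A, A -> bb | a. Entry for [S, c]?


For [S, c]: 'c' ∈ FIRST(cb)
Entry: S -> cb


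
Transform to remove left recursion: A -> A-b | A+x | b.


Left-recursive alternatives: A-b, A+x; non-recursive: b
Introduce A': A -> bA', A' -> -bA' | +xA' | ε


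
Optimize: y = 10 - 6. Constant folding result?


10 - 6 = 4 at compile time
Optimized: y = 4


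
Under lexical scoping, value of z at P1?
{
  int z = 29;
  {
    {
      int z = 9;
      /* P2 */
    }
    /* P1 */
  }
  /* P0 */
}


P1's block does not declare z; resolves to the enclosing declaration at depth 0
z = 29


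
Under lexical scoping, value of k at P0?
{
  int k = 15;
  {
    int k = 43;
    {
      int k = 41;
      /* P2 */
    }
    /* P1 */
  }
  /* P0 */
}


k declared in the same block as P0
k = 15


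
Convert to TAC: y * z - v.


Break into single-operator statements:
t1 = y * z
t2 = t1 - v


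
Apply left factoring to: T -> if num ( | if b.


Common prefix: 'if'
Factored: T -> if T', T' -> num ( | b


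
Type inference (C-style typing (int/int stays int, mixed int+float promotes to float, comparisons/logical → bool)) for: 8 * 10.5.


Operand types: int * float
Rule: mixed int/float promotes to float; int/int stays int
Result type: float


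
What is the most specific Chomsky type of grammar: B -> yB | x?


Right-linear: every RHS is a terminal or a terminal followed by one nonterminal
Classification: Type 3 (Regular)


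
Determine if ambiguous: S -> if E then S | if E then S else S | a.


dangling else: 'if E then if E then a else a' parses two ways
Ambiguous


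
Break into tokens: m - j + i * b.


Scan left to right, longest-match per lexeme
Tokens: ID(m), OP(-), ID(j), OP(+), ID(i), OP(*), ID(b)


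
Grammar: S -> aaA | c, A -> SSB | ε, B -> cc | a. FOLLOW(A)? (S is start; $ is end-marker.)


$ ∈ FOLLOW(S). For each A -> αBβ: add FIRST(β)\{ε} to FOLLOW(B); if β nullable, add FOLLOW(A).
FOLLOW(A) = {$, a, c}


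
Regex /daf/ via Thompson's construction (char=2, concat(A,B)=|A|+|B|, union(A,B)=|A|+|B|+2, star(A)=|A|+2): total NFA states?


Syntax tree has 3 char leaf(s), 0 union(s), 0 star(s)
chars contribute 3×2 = 6; each union adds +2; each star adds +2
Total: 6 + 0 + 0 = 6 states


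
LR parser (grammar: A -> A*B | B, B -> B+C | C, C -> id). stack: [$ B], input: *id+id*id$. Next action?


lookahead ∉ {+} so B won't extend; reduce A -> B
Action: reduce (A -> B)


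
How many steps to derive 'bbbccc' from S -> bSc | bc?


Derivation: S => bSc => bbScc => bbbccc
Steps: 3


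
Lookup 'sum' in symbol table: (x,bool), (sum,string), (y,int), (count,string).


Lookup 'sum' → type string


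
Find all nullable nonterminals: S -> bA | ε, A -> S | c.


A nonterminal is nullable iff some alternative derives ε (directly, or every symbol in it is nullable)
Nullable: {A, S}


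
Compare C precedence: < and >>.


'>>' is shift (level 8); '<' is relational (level 7)
Higher level binds tighter
'>>' has higher precedence than '<'


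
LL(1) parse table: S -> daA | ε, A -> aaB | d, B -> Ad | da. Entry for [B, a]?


For [B, a]: 'a' ∈ FIRST(Ad)
Entry: B -> Ad
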